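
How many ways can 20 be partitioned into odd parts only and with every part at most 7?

A partial list (first 12 by largest part):
7+7+5+1
7+7+3+3
7+7+3+1+1+1
7+7+1+1+1+1+1+1
7+5+5+3
7+5+5+1+1+1
7+5+3+3+1+1
7+5+3+1+1+1+1+1
7+5+1+1+1+1+1+1+1+1
7+3+3+3+3+1
7+3+3+3+1+1+1+1
7+3+3+1+1+1+1+1+1+1
…and 22 more, for 34 total.

34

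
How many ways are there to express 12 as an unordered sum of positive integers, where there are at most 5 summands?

47

A partial list (first 12 by largest part):
12
11 + 1
10 + 2
10 + 1 + 1
9 + 3
9 + 2 + 1
9 + 1 + 1 + 1
8 + 4
8 + 3 + 1
8 + 2 + 2
8 + 2 + 1 + 1
8 + 1 + 1 + 1 + 1
…and 35 more, for 47 total.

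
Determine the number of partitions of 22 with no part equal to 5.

A full systematic count gives 705.

705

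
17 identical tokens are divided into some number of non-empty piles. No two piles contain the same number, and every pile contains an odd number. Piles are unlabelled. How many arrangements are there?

5

They are:
17
13 + 3 + 1
11 + 5 + 1
9 + 7 + 1
9 + 5 + 3
That's 5 in total.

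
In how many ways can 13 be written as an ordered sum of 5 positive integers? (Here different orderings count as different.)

495

Equivalently, choose which 4 of the 12 gaps become plus signs: C(12,4) = 495.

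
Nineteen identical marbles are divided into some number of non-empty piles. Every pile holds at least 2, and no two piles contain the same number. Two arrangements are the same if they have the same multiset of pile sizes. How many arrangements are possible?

29

There are too many to list fully; the first 12 (by largest part) are:
19
2 + 17
3 + 16
4 + 15
5 + 14
2 + 3 + 14
6 + 13
2 + 4 + 13
7 + 12
2 + 5 + 12
3 + 4 + 12
8 + 11
…and 17 more, for 29 total.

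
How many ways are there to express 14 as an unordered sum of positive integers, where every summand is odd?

Listing the qualifying partitions of 14:
1+13
3+11
1+1+1+11
5+9
1+1+3+9
1+1+1+1+1+9
7+7
1+1+5+7
1+3+3+7
1+1+1+1+3+7
1+1+1+1+1+1+1+7
1+3+5+5
1+1+1+1+5+5
3+3+3+5
1+1+1+3+3+5
1+1+1+1+1+1+3+5
1+1+1+1+1+1+1+1+1+5
1+1+3+3+3+3
1+1+1+1+1+3+3+3
1+1+1+1+1+1+1+1+3+3
1+1+1+1+1+1+1+1+1+1+1+3
1+1+1+1+1+1+1+1+1+1+1+1+1+1
That's 22 in total.

22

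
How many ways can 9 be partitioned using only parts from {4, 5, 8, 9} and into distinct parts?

They are:
9
4+5
Counting gives 2.

2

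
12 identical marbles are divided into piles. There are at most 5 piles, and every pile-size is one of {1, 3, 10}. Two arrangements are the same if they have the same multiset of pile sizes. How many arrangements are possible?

2

The partitions of 12 that satisfy the conditions:
10+1+1
3+3+3+3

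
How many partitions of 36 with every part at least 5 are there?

Counting exhaustively, 176 partitions satisfy the conditions.

176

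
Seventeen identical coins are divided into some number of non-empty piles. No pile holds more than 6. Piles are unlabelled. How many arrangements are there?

163

Systematic enumeration (by largest part, then next-largest, …) yields 163.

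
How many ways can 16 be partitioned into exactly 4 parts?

34

There are too many to list fully; the first 12 (by largest part) are:
13+1+1+1
12+2+1+1
11+3+1+1
11+2+2+1
10+4+1+1
10+3+2+1
10+2+2+2
9+5+1+1
9+4+2+1
9+3+3+1
9+3+2+2
8+6+1+1
…and 22 more, for 34 total.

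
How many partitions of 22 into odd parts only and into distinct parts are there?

They are:
21 + 1
19 + 3
17 + 5
15 + 7
13 + 9
13 + 5 + 3 + 1
11 + 7 + 3 + 1
9 + 7 + 5 + 1
That's 8 in total.

8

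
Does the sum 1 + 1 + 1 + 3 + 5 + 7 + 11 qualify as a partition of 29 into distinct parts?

No

The parts sum to 29, and the condition 'all summands are distinct' is violated.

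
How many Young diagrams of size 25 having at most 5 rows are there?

377

Direct enumeration gives 377 partitions.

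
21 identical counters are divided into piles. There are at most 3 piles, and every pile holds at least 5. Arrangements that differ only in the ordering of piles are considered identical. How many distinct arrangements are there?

Listing the qualifying partitions of 21:
21
16+5
15+6
14+7
13+8
12+9
11+10
11+5+5
10+6+5
9+7+5
9+6+6
8+8+5
8+7+6
7+7+7

14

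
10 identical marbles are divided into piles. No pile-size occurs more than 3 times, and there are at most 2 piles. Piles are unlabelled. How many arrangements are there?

Listing the qualifying partitions of 10:
10
9 + 1
8 + 2
7 + 3
6 + 4
5 + 5
That's 6 in total.

6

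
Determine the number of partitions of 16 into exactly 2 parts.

8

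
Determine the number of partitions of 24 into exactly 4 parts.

108

Direct enumeration gives 108 partitions.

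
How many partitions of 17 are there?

297

Direct enumeration gives 297 partitions.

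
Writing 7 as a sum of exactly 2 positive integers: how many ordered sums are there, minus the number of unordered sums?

Compositions: C(6,1) = 6.
Unordered (partitions into 2 parts): 3.
Difference: 6 − 3 = 3.

3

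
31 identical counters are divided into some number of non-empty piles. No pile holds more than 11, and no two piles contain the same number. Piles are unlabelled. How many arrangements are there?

There are too many to list fully; the first 12 (by largest part) are:
11, 10, 9, 1
11, 10, 8, 2
11, 10, 7, 3
11, 10, 7, 2, 1
11, 10, 6, 4
11, 10, 6, 3, 1
11, 10, 5, 4, 1
11, 10, 5, 3, 2
11, 10, 4, 3, 2, 1
11, 9, 8, 3
11, 9, 8, 2, 1
11, 9, 7, 4
…and 57 more, for 69 total.

69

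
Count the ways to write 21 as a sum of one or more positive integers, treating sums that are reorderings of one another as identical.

792

There are 792 such partitions.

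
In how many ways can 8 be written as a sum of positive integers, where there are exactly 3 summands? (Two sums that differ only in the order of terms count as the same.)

Listing the qualifying partitions of 8:
1 + 1 + 6
1 + 2 + 5
1 + 3 + 4
2 + 2 + 4
2 + 3 + 3

5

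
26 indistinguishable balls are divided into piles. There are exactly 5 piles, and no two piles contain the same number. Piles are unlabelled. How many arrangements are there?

37

There are too many to list fully; the first 12 (by largest part) are:
16 + 4 + 3 + 2 + 1
15 + 5 + 3 + 2 + 1
14 + 6 + 3 + 2 + 1
14 + 5 + 4 + 2 + 1
13 + 7 + 3 + 2 + 1
13 + 6 + 4 + 2 + 1
13 + 5 + 4 + 3 + 1
12 + 8 + 3 + 2 + 1
12 + 7 + 4 + 2 + 1
12 + 6 + 5 + 2 + 1
12 + 6 + 4 + 3 + 1
12 + 5 + 4 + 3 + 2
…and 25 more, for 37 total.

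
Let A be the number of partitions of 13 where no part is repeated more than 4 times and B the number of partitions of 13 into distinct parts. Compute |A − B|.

Partitions of 13 where no part is repeated more than 4 times: 76.
Partitions of 13 into distinct parts: 18.
|76 − 18| = 58.

58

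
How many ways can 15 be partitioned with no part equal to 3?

Direct enumeration gives 99 partitions.

99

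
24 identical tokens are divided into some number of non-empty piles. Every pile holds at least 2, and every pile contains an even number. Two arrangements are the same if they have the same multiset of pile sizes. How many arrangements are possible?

Counting exhaustively, 77 partitions satisfy the conditions.

77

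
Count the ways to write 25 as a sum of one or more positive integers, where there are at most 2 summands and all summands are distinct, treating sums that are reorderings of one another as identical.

13

The partitions of 25 that satisfy the conditions:
25
24 + 1
23 + 2
22 + 3
21 + 4
20 + 5
19 + 6
18 + 7
17 + 8
16 + 9
15 + 10
14 + 11
13 + 12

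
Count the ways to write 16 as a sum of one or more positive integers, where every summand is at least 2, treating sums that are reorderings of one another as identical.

There are too many to list fully; the first 12 (by largest part) are:
16
14,2
13,3
12,4
12,2,2
11,5
11,3,2
10,6
10,4,2
10,3,3
10,2,2,2
9,7
…and 43 more, for 55 total.

55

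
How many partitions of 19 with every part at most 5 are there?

164

A full systematic count gives 164.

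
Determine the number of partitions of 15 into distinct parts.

27

There are too many to list fully; the first 12 (by largest part) are:
15
14,1
13,2
12,3
12,2,1
11,4
11,3,1
10,5
10,4,1
10,3,2
9,6
9,5,1
…and 15 more, for 27 total.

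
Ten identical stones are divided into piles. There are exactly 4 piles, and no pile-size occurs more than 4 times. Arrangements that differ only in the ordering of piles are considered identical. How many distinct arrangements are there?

Enumerating:
7, 1, 1, 1
6, 2, 1, 1
5, 3, 1, 1
5, 2, 2, 1
4, 4, 1, 1
4, 3, 2, 1
4, 2, 2, 2
3, 3, 3, 1
3, 3, 2, 2
That's 9 in total.

9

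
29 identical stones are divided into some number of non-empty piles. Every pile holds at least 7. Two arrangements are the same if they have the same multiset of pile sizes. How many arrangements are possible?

The partitions of 29 that satisfy the conditions:
29
22, 7
21, 8
20, 9
19, 10
18, 11
17, 12
16, 13
15, 14
15, 7, 7
14, 8, 7
13, 9, 7
13, 8, 8
12, 10, 7
12, 9, 8
11, 11, 7
11, 10, 8
11, 9, 9
10, 10, 9
8, 7, 7, 7

20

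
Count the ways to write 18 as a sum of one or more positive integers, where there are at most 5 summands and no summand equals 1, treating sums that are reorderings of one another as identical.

There are too many to list fully; the first 12 (by largest part) are:
18
2+16
3+15
4+14
2+2+14
5+13
2+3+13
6+12
2+4+12
3+3+12
2+2+2+12
7+11
…and 57 more, for 69 total.

69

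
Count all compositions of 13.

4096

Each of the 12 gaps between 13 units is either a break or not: 2^12 = 4096.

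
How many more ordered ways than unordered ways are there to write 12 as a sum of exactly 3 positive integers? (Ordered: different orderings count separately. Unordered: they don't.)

43

Compositions: C(11,2) = 55.
Unordered (partitions into 3 parts): 12.
Difference: 55 − 12 = 43.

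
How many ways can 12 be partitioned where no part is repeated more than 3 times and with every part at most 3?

5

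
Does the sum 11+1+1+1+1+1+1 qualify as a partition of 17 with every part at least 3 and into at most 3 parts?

The parts sum to 17, and the condition 'every summand is at least 3' is violated.

No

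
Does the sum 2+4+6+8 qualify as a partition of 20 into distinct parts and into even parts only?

The parts sum to 20, and the condition 'all summands are distinct' holds; the condition 'every summand is even' holds.

Yes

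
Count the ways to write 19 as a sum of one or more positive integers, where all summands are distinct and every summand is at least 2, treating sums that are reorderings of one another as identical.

A partial list (first 12 by largest part):
19
17, 2
16, 3
15, 4
14, 5
14, 3, 2
13, 6
13, 4, 2
12, 7
12, 5, 2
12, 4, 3
11, 8
…and 17 more, for 29 total.

29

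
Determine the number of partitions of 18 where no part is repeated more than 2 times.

Enumerating by decreasing first part gives 135 partitions in all.

135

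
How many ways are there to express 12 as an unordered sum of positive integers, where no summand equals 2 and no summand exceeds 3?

Listing the qualifying partitions of 12:
3,3,3,3
3,3,3,1,1,1
3,3,1,1,1,1,1,1
3,1,1,1,1,1,1,1,1,1
1,1,1,1,1,1,1,1,1,1,1,1
That's 5 in total.

5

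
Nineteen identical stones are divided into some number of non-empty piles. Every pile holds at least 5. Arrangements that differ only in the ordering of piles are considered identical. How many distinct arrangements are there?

Listing the qualifying partitions of 19:
19
5,14
6,13
7,12
8,11
9,10
5,5,9
5,6,8
5,7,7
6,6,7

10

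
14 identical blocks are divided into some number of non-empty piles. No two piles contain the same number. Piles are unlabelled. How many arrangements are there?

Enumerating:
14
13,1
12,2
11,3
11,2,1
10,4
10,3,1
9,5
9,4,1
9,3,2
8,6
8,5,1
8,4,2
8,3,2,1
7,6,1
7,5,2
7,4,3
7,4,2,1
6,5,3
6,5,2,1
6,4,3,1
5,4,3,2

22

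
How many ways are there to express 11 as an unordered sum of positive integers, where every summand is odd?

12

Enumerating:
11
9, 1, 1
7, 3, 1
7, 1, 1, 1, 1
5, 5, 1
5, 3, 3
5, 3, 1, 1, 1
5, 1, 1, 1, 1, 1, 1
3, 3, 3, 1, 1
3, 3, 1, 1, 1, 1, 1
3, 1, 1, 1, 1, 1, 1, 1, 1
1, 1, 1, 1, 1, 1, 1, 1, 1, 1, 1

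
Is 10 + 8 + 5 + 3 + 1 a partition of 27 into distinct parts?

Yes

The parts sum to 27, and the condition 'all summands are distinct' holds.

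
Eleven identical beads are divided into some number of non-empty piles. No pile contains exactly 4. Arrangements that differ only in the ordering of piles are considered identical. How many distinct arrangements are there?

41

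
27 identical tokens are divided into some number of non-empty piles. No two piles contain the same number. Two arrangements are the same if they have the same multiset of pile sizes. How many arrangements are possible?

There are 192 such partitions.

192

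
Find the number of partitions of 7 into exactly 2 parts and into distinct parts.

The partitions of 7 that satisfy the conditions:
6+1
5+2
4+3

3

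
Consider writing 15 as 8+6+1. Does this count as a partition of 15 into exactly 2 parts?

The parts sum to 15, and the condition 'there are exactly 2 summands' is violated.

No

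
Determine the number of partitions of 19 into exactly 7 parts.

There are too many to list fully; the first 12 (by largest part) are:
1+1+1+1+1+1+13
1+1+1+1+1+2+12
1+1+1+1+1+3+11
1+1+1+1+2+2+11
1+1+1+1+1+4+10
1+1+1+1+2+3+10
1+1+1+2+2+2+10
1+1+1+1+1+5+9
1+1+1+1+2+4+9
1+1+1+1+3+3+9
1+1+1+2+2+3+9
1+1+2+2+2+2+9
…and 53 more, for 65 total.

65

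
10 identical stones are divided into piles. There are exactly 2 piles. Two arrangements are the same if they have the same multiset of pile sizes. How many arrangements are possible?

5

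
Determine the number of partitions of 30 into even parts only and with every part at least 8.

8

The partitions of 30 that satisfy the conditions:
30
8+22
10+20
12+18
14+16
8+8+14
8+10+12
10+10+10
That's 8 in total.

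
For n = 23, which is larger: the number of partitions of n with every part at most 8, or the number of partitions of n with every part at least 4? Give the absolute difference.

Partitions of 23 with every part at most 8: 764.
Partitions of 23 with every part at least 4: 39.
|764 − 39| = 725.

725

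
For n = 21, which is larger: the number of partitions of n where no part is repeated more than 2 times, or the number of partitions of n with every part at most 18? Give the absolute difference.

Partitions of 21 where no part is repeated more than 2 times: 243.
Partitions of 21 with every part at most 18: 788.
|243 − 788| = 545.

545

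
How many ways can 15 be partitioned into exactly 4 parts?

A partial list (first 12 by largest part):
1 + 1 + 1 + 12
1 + 1 + 2 + 11
1 + 1 + 3 + 10
1 + 2 + 2 + 10
1 + 1 + 4 + 9
1 + 2 + 3 + 9
2 + 2 + 2 + 9
1 + 1 + 5 + 8
1 + 2 + 4 + 8
1 + 3 + 3 + 8
2 + 2 + 3 + 8
1 + 1 + 6 + 7
…and 15 more, for 27 total.

27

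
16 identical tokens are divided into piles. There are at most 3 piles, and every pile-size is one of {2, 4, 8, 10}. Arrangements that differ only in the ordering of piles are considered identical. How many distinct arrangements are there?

Listing the qualifying partitions of 16:
10+4+2
8+8
8+4+4
Counting gives 3.

3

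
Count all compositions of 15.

The number of compositions of n is 2^(n−1); here 2^14 = 16384.

16384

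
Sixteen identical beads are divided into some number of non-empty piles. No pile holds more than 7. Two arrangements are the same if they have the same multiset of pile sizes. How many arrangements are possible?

164

Enumerating by decreasing first part gives 164 partitions in all.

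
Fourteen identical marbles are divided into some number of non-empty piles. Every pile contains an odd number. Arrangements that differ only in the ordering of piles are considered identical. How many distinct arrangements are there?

22

Listing the qualifying partitions of 14:
13+1
11+3
11+1+1+1
9+5
9+3+1+1
9+1+1+1+1+1
7+7
7+5+1+1
7+3+3+1
7+3+1+1+1+1
7+1+1+1+1+1+1+1
5+5+3+1
5+5+1+1+1+1
5+3+3+3
5+3+3+1+1+1
5+3+1+1+1+1+1+1
5+1+1+1+1+1+1+1+1+1
3+3+3+3+1+1
3+3+3+1+1+1+1+1
3+3+1+1+1+1+1+1+1+1
3+1+1+1+1+1+1+1+1+1+1+1
1+1+1+1+1+1+1+1+1+1+1+1+1+1
Counting gives 22.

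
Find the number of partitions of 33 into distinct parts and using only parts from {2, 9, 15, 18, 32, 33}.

Enumerating:
33
18+15

2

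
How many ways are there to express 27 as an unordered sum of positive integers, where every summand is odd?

192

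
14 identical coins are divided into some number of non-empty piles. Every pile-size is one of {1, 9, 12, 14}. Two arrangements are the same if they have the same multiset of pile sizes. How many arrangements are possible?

4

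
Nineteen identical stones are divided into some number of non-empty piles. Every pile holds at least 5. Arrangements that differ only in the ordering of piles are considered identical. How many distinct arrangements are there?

Listing the qualifying partitions of 19:
19
14, 5
13, 6
12, 7
11, 8
10, 9
9, 5, 5
8, 6, 5
7, 7, 5
7, 6, 6

10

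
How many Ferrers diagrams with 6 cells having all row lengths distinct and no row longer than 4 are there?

2

Enumerating:
2+4
1+2+3
That's 2 in total.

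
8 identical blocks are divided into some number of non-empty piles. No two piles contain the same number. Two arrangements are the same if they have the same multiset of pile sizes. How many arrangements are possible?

Enumerating:
8
1,7
2,6
3,5
1,2,5
1,3,4

6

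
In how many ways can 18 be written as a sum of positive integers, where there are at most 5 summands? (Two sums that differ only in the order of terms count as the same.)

A full systematic count gives 141.

141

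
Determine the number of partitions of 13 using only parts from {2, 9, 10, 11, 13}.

Listing the qualifying partitions of 13:
13
2, 11
2, 2, 9

3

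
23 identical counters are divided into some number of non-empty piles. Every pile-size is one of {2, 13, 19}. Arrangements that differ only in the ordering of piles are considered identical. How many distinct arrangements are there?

2

They are:
19 + 2 + 2
13 + 2 + 2 + 2 + 2 + 2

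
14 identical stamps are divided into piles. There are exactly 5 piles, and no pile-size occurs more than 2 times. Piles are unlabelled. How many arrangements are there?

11

Enumerating:
1+1+2+2+8
1+1+2+3+7
1+1+2+4+6
1+1+3+3+6
1+2+2+3+6
1+1+2+5+5
1+1+3+4+5
1+2+2+4+5
1+2+3+3+5
1+2+3+4+4
2+2+3+3+4
Counting gives 11.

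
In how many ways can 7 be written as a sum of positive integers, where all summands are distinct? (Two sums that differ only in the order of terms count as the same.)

5

Enumerating:
7
1 + 6
2 + 5
3 + 4
1 + 2 + 4
That's 5 in total.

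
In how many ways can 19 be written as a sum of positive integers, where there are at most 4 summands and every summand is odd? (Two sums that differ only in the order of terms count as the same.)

11

Listing the qualifying partitions of 19:
19
17+1+1
15+3+1
13+5+1
13+3+3
11+7+1
11+5+3
9+9+1
9+7+3
9+5+5
7+7+5
That's 11 in total.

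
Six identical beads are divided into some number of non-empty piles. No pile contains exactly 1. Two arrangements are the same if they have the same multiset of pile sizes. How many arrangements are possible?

The partitions of 6 that satisfy the conditions:
6
4+2
3+3
2+2+2
Counting gives 4.

4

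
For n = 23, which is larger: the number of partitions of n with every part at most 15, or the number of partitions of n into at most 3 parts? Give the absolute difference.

Partitions of 23 with every part at most 15: 1210.
Partitions of 23 into at most 3 parts: 56.
|1210 − 56| = 1154.

1154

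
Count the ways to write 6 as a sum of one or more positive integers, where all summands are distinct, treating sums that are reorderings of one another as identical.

4

Enumerating:
6
5,1
4,2
3,2,1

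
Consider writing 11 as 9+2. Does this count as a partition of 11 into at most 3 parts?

The parts sum to 11, and the condition 'there are at most 3 summands' holds.

Yes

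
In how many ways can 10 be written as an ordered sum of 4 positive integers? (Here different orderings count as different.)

Equivalently, choose which 3 of the 9 gaps become plus signs: C(9,3) = 84.

84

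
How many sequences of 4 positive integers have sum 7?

20

A composition of 7 into 4 positive parts is chosen by placing 3 dividers among the 6 gaps between 7 units: C(6,3) = 20.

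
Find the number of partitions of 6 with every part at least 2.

4

Listing the qualifying partitions of 6:
6
4, 2
3, 3
2, 2, 2
Counting gives 4.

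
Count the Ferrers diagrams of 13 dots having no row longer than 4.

39

There are too many to list fully; the first 12 (by largest part) are:
4+4+4+1
4+4+3+2
4+4+3+1+1
4+4+2+2+1
4+4+2+1+1+1
4+4+1+1+1+1+1
4+3+3+3
4+3+3+2+1
4+3+3+1+1+1
4+3+2+2+2
4+3+2+2+1+1
4+3+2+1+1+1+1
…and 27 more, for 39 total.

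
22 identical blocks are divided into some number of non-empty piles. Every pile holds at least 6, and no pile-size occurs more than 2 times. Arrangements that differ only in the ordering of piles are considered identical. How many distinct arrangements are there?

11

Listing the qualifying partitions of 22:
22
16 + 6
15 + 7
14 + 8
13 + 9
12 + 10
11 + 11
10 + 6 + 6
9 + 7 + 6
8 + 8 + 6
8 + 7 + 7
That's 11 in total.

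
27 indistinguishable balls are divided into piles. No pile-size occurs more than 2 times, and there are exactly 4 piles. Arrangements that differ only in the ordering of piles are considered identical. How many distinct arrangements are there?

There are 142 such partitions.

142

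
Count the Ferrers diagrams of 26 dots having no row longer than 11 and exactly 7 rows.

Counting exhaustively, 236 partitions satisfy the conditions.

236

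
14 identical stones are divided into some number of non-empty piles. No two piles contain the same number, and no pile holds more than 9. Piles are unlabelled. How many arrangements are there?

The partitions of 14 that satisfy the conditions:
9+5
9+4+1
9+3+2
8+6
8+5+1
8+4+2
8+3+2+1
7+6+1
7+5+2
7+4+3
7+4+2+1
6+5+3
6+5+2+1
6+4+3+1
5+4+3+2

15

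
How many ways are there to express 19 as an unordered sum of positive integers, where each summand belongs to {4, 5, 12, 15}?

2

The partitions of 19 that satisfy the conditions:
15,4
5,5,5,4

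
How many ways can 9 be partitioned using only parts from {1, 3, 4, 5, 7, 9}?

12

Listing the qualifying partitions of 9:
9
1+1+7
4+5
1+3+5
1+1+1+1+5
1+4+4
1+1+3+4
1+1+1+1+1+4
3+3+3
1+1+1+3+3
1+1+1+1+1+1+3
1+1+1+1+1+1+1+1+1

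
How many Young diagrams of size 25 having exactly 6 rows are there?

235

Systematic enumeration (by largest part, then next-largest, …) yields 235.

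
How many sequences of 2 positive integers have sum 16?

A composition of 16 into 2 positive parts is chosen by placing 1 dividers among the 15 gaps between 16 units: C(15,1) = 15.

15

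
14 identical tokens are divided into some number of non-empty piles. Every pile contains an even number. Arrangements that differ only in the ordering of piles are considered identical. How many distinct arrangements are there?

Enumerating:
14
12,2
10,4
10,2,2
8,6
8,4,2
8,2,2,2
6,6,2
6,4,4
6,4,2,2
6,2,2,2,2
4,4,4,2
4,4,2,2,2
4,2,2,2,2,2
2,2,2,2,2,2,2

15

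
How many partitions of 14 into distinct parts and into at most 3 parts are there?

17

They are:
14
13+1
12+2
11+3
11+2+1
10+4
10+3+1
9+5
9+4+1
9+3+2
8+6
8+5+1
8+4+2
7+6+1
7+5+2
7+4+3
6+5+3
Counting gives 17.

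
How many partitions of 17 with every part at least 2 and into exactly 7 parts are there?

3

Listing the qualifying partitions of 17:
5+2+2+2+2+2+2
4+3+2+2+2+2+2
3+3+3+2+2+2+2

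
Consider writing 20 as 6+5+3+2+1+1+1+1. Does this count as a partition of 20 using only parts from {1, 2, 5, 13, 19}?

No

The parts sum to 20, and the condition 'each summand belongs to {1, 2, 5, 13, 19}' is violated.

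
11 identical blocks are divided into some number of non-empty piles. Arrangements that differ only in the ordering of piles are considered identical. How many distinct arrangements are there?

There are too many to list fully; the first 12 (by largest part) are:
11
10, 1
9, 2
9, 1, 1
8, 3
8, 2, 1
8, 1, 1, 1
7, 4
7, 3, 1
7, 2, 2
7, 2, 1, 1
7, 1, 1, 1, 1
…and 44 more, for 56 total.

56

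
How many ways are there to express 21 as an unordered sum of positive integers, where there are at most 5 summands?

221

Counting exhaustively, 221 partitions satisfy the conditions.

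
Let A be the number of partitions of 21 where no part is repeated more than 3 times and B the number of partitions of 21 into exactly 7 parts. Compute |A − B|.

290

Partitions of 21 where no part is repeated more than 3 times: 395.
Partitions of 21 into exactly 7 parts: 105.
|395 − 105| = 290.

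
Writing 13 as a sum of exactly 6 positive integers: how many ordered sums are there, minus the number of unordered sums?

Compositions: C(12,5) = 792.
Unordered (partitions into 6 parts): 14.
Difference: 792 − 14 = 778.

778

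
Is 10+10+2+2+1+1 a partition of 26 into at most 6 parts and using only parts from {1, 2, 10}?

The parts sum to 26, and the condition 'there are at most 6 summands' holds; the condition 'each summand belongs to {1, 2, 10}' holds.

Yes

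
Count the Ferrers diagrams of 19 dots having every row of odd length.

54

A partial list (first 12 by largest part):
19
17 + 1 + 1
15 + 3 + 1
15 + 1 + 1 + 1 + 1
13 + 5 + 1
13 + 3 + 3
13 + 3 + 1 + 1 + 1
13 + 1 + 1 + 1 + 1 + 1 + 1
11 + 7 + 1
11 + 5 + 3
11 + 5 + 1 + 1 + 1
11 + 3 + 3 + 1 + 1
…and 42 more, for 54 total.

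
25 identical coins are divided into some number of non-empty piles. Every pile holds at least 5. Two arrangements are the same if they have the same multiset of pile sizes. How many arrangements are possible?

A partial list (first 12 by largest part):
25
20,5
19,6
18,7
17,8
16,9
15,10
15,5,5
14,11
14,6,5
13,12
13,7,5
…and 18 more, for 30 total.

30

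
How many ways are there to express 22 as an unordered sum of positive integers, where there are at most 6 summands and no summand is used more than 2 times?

273

Direct enumeration gives 273 partitions.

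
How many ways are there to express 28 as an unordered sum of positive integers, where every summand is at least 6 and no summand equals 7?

20

They are:
28
22 + 6
20 + 8
19 + 9
18 + 10
17 + 11
16 + 12
16 + 6 + 6
15 + 13
14 + 14
14 + 8 + 6
13 + 9 + 6
12 + 10 + 6
12 + 8 + 8
11 + 11 + 6
11 + 9 + 8
10 + 10 + 8
10 + 9 + 9
10 + 6 + 6 + 6
8 + 8 + 6 + 6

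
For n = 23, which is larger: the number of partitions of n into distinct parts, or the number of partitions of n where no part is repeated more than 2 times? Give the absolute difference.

Partitions of 23 into distinct parts: 104.
Partitions of 23 where no part is repeated more than 2 times: 355.
|104 − 355| = 251.

251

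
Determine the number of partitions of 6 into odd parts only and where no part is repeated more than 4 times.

Listing the qualifying partitions of 6:
1, 5
3, 3
1, 1, 1, 3

3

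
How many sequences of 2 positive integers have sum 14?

13

Place 1 bars in the 13 internal gaps of a row of 14 dots: C(13,1) = 13.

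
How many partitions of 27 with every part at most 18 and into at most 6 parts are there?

751

Counting exhaustively, 751 partitions satisfy the conditions.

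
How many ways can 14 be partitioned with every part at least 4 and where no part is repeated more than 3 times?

The partitions of 14 that satisfy the conditions:
14
10,4
9,5
8,6
7,7
6,4,4
5,5,4

7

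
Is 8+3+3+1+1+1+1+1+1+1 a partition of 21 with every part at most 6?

The parts sum to 21, and the condition 'no summand exceeds 6' is violated.

No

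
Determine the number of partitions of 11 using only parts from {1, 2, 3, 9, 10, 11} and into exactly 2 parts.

2

Enumerating:
10, 1
9, 2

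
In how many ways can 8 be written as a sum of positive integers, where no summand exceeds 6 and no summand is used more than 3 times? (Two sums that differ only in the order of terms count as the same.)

14

The partitions of 8 that satisfy the conditions:
6 + 2
6 + 1 + 1
5 + 3
5 + 2 + 1
5 + 1 + 1 + 1
4 + 4
4 + 3 + 1
4 + 2 + 2
4 + 2 + 1 + 1
3 + 3 + 2
3 + 3 + 1 + 1
3 + 2 + 2 + 1
3 + 2 + 1 + 1 + 1
2 + 2 + 2 + 1 + 1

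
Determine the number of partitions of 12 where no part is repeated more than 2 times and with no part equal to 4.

They are:
12
1+11
2+10
1+1+10
3+9
1+2+9
1+3+8
2+2+8
1+1+2+8
5+7
2+3+7
1+1+3+7
1+2+2+7
6+6
1+5+6
3+3+6
1+2+3+6
1+1+2+2+6
2+5+5
1+1+5+5
1+3+3+5
2+2+3+5
1+1+2+3+5
1+1+2+2+3+3
Counting gives 24.

24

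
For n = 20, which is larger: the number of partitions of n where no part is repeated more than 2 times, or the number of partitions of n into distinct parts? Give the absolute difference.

138

Partitions of 20 where no part is repeated more than 2 times: 202.
Partitions of 20 into distinct parts: 64.
|202 − 64| = 138.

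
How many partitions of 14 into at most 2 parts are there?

They are:
14
13, 1
12, 2
11, 3
10, 4
9, 5
8, 6
7, 7

8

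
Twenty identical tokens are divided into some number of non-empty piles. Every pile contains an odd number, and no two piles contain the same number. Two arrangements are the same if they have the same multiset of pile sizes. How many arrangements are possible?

7

Enumerating:
19+1
17+3
15+5
13+7
11+9
11+5+3+1
9+7+3+1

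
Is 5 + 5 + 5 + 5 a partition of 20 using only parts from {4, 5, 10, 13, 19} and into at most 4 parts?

Yes

The parts sum to 20, and the condition 'each summand belongs to {4, 5, 10, 13, 19}' holds; the condition 'there are at most 4 summands' holds.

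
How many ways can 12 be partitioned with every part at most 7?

There are too many to list fully; the first 12 (by largest part) are:
7, 5
7, 4, 1
7, 3, 2
7, 3, 1, 1
7, 2, 2, 1
7, 2, 1, 1, 1
7, 1, 1, 1, 1, 1
6, 6
6, 5, 1
6, 4, 2
6, 4, 1, 1
6, 3, 3
…and 53 more, for 65 total.

65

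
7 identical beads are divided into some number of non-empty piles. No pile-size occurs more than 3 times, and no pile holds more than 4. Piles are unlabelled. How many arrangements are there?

Enumerating:
4,3
4,2,1
4,1,1,1
3,3,1
3,2,2
3,2,1,1
2,2,2,1
2,2,1,1,1
That's 8 in total.

8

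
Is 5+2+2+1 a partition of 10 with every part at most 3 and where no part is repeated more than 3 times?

No

The parts sum to 10, and the condition 'no summand exceeds 3' is violated.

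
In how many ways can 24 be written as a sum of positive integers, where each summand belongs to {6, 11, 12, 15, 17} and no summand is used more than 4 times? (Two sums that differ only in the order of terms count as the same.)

They are:
12, 12
12, 6, 6
6, 6, 6, 6

3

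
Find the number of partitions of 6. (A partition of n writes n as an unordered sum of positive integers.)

11

Enumerating:
6
5,1
4,2
4,1,1
3,3
3,2,1
3,1,1,1
2,2,2
2,2,1,1
2,1,1,1,1
1,1,1,1,1,1
Counting gives 11.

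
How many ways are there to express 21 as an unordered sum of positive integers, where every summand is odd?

76

There are 76 such partitions.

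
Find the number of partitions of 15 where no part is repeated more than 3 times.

Direct enumeration gives 105 partitions.

105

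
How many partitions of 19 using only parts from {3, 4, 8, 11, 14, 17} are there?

6

The partitions of 19 that satisfy the conditions:
8 + 11
4 + 4 + 11
3 + 8 + 8
3 + 4 + 4 + 8
3 + 4 + 4 + 4 + 4
3 + 3 + 3 + 3 + 3 + 4
That's 6 in total.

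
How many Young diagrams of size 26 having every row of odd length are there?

Counting exhaustively, 165 partitions satisfy the conditions.

165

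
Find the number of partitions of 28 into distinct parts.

Enumerating by decreasing first part gives 222 partitions in all.

222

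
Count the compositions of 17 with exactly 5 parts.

A composition of 17 into 5 positive parts is chosen by placing 4 dividers among the 16 gaps between 17 units: C(16,4) = 1820.

1820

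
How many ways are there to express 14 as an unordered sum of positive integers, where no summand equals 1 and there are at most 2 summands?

7

Listing the qualifying partitions of 14:
14
12,2
11,3
10,4
9,5
8,6
7,7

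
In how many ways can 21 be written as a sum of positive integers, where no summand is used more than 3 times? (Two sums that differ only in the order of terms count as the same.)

395

Counting exhaustively, 395 partitions satisfy the conditions.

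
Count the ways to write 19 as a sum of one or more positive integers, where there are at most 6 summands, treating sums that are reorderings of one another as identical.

There are 235 such partitions.

235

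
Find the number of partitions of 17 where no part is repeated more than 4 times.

205

There are 205 such partitions.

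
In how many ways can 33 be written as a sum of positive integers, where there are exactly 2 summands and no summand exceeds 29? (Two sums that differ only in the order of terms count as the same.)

Listing the qualifying partitions of 33:
29,4
28,5
27,6
26,7
25,8
24,9
23,10
22,11
21,12
20,13
19,14
18,15
17,16
That's 13 in total.

13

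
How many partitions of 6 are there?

11

The partitions of 6 that satisfy the conditions:
6
5, 1
4, 2
4, 1, 1
3, 3
3, 2, 1
3, 1, 1, 1
2, 2, 2
2, 2, 1, 1
2, 1, 1, 1, 1
1, 1, 1, 1, 1, 1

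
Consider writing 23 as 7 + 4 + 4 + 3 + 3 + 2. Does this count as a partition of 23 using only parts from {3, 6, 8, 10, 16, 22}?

No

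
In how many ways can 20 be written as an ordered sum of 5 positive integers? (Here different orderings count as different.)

Equivalently, choose which 4 of the 19 gaps become plus signs: C(19,4) = 3876.

3876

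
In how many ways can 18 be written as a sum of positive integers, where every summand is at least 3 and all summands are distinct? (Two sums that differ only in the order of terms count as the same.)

The partitions of 18 that satisfy the conditions:
18
15, 3
14, 4
13, 5
12, 6
11, 7
11, 4, 3
10, 8
10, 5, 3
9, 6, 3
9, 5, 4
8, 7, 3
8, 6, 4
7, 6, 5
6, 5, 4, 3

15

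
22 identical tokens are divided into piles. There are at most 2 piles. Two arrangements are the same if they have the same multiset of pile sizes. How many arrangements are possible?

12

The partitions of 22 that satisfy the conditions:
22
1,21
2,20
3,19
4,18
5,17
6,16
7,15
8,14
9,13
10,12
11,11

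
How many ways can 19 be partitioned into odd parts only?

There are too many to list fully; the first 12 (by largest part) are:
19
1,1,17
1,3,15
1,1,1,1,15
1,5,13
3,3,13
1,1,1,3,13
1,1,1,1,1,1,13
1,7,11
3,5,11
1,1,1,5,11
1,1,3,3,11
…and 42 more, for 54 total.

54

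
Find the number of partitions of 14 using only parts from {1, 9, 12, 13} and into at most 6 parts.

The partitions of 14 that satisfy the conditions:
13 + 1
12 + 1 + 1
9 + 1 + 1 + 1 + 1 + 1
That's 3 in total.

3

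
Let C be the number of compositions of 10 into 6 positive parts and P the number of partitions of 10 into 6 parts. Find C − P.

121

Compositions: C(9,5) = 126.
Partitions of 10 into exactly 6 parts: 5.
Difference: 126 − 5 = 121.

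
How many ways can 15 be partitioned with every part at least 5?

Enumerating:
15
5, 10
6, 9
7, 8
5, 5, 5

5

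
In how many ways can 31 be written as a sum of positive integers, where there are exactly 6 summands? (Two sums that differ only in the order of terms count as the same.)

612

Enumerating by decreasing first part gives 612 partitions in all.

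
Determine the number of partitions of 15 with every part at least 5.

5

Listing the qualifying partitions of 15:
15
10+5
9+6
8+7
5+5+5
Counting gives 5.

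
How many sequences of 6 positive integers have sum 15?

2002

Place 5 bars in the 14 internal gaps of a row of 15 dots: C(14,5) = 2002.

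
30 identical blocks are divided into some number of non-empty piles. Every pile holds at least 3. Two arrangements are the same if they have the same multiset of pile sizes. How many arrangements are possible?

Counting exhaustively, 331 partitions satisfy the conditions.

331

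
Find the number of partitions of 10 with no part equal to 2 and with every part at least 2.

5

Listing the qualifying partitions of 10:
10
7 + 3
6 + 4
5 + 5
4 + 3 + 3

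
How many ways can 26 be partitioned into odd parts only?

165

Direct enumeration gives 165 partitions.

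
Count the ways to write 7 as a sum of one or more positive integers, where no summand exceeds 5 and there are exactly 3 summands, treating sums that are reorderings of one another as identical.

4

They are:
1, 1, 5
1, 2, 4
1, 3, 3
2, 2, 3
Counting gives 4.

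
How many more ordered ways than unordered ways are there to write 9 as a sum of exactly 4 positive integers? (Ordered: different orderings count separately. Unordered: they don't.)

50

Compositions: C(8,3) = 56.
Unordered (partitions into 4 parts): 6.
Difference: 56 − 6 = 50.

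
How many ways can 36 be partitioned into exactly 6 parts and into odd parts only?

A full systematic count gives 110.

110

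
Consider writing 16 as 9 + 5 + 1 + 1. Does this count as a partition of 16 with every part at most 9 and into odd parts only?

Yes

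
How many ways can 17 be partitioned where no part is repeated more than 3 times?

Enumerating by decreasing first part gives 166 partitions in all.

166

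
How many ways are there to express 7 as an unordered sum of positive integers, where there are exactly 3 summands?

4

The partitions of 7 that satisfy the conditions:
5,1,1
4,2,1
3,3,1
3,2,2
Counting gives 4.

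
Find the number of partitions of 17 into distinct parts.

38

There are too many to list fully; the first 12 (by largest part) are:
17
16+1
15+2
14+3
14+2+1
13+4
13+3+1
12+5
12+4+1
12+3+2
11+6
11+5+1
…and 26 more, for 38 total.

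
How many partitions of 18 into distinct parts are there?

46

There are too many to list fully; the first 12 (by largest part) are:
18
17, 1
16, 2
15, 3
15, 2, 1
14, 4
14, 3, 1
13, 5
13, 4, 1
13, 3, 2
12, 6
12, 5, 1
…and 34 more, for 46 total.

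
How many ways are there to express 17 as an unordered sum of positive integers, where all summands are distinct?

38

A partial list (first 12 by largest part):
17
1 + 16
2 + 15
3 + 14
1 + 2 + 14
4 + 13
1 + 3 + 13
5 + 12
1 + 4 + 12
2 + 3 + 12
6 + 11
1 + 5 + 11
…and 26 more, for 38 total.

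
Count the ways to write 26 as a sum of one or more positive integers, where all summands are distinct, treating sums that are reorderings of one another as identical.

Enumerating by decreasing first part gives 165 partitions in all.

165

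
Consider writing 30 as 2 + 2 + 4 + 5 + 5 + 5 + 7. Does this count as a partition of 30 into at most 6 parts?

No

The parts sum to 30, and the condition 'there are at most 6 summands' is violated.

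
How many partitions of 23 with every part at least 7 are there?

8

They are:
23
16+7
15+8
14+9
13+10
12+11
9+7+7
8+8+7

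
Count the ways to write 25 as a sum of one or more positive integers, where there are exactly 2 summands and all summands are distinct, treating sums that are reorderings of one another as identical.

They are:
24, 1
23, 2
22, 3
21, 4
20, 5
19, 6
18, 7
17, 8
16, 9
15, 10
14, 11
13, 12
That's 12 in total.

12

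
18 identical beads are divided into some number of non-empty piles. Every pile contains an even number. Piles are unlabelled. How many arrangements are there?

30

There are too many to list fully; the first 12 (by largest part) are:
18
16,2
14,4
14,2,2
12,6
12,4,2
12,2,2,2
10,8
10,6,2
10,4,4
10,4,2,2
10,2,2,2,2
…and 18 more, for 30 total.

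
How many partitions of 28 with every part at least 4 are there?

100

There are 100 such partitions.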